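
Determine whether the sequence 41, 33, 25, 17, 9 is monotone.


Differences: -8, -8, -8, -8
All differences < 0 → strictly DECREASING

Monotonically decreasing


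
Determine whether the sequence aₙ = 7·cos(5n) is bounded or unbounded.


For all n, -1 ≤ cos(5n) ≤ 1, so -7 ≤ 7·cos(5n) ≤ 7
Lower bound: -7, Upper bound: 7
The sequence IS bounded

Bounded (-7 ≤ aₙ ≤ 7)


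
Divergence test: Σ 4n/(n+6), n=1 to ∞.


lim(n→∞) 4n/(n+6) = 4/1 = 4  (divide numerator and denominator by n)
lim aₙ = 4 ≠ 0 → series DIVERGES

Diverges (lim aₙ = 4 ≠ 0)


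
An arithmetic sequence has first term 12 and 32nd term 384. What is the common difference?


d = (aₙ - a₁)/(n-1)
= (384 - 12)/(32-1)
= 372/31 = 12

d = 12


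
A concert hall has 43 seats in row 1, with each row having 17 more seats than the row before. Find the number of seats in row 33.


aₙ = a₁ + (n-1)d
= 43 + (33-1)×17
= 43 + 544
= 587

a_33 = 587


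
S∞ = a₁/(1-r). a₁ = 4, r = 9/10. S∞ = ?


S∞ = a₁/(1-r) = 4/(1 - 9/10)
= 4/(1/10)
= 40

S∞ = 40


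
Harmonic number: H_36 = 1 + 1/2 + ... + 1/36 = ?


H_36 = 1/1 + 1/2 + 1/3 + ... + 1/36
= 54801925434709/13127595717600
≈ 4.1746

H_36 = 54801925434709/13127595717600 ≈ 4.1746


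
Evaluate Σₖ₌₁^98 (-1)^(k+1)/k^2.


S = 1 - 1/4 + 1/9 - 1/16 + 1/25 - 1/36 + 1/49 - 1/64 ± ...
= 0.8224
(Full series converges to +π²/12 ≈ +0.8225)

S_98 = 0.8224


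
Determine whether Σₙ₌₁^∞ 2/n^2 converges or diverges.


p-series test: Σ c/n^p converges if p > 1, diverges if p ≤ 1 (constant c > 0 doesn't affect convergence).
p = 2
2 > 1 → CONVERGES

Converges (p = 2 > 1)


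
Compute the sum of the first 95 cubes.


n(n+1)/2 = 95×96/2 = 4560
Σk³ = 4560² = 20793600

Σk³ = 20793600


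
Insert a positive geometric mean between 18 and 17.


GM = √(18×17) = √306 = 17.4929

GM = 17.4929


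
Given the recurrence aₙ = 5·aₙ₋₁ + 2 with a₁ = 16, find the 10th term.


Computing step by step:
a_1 = 16
a_2 = 82
a_3 = 412
a_4 = 2062
a_5 = 10312
a_6 = 51562
a_7 = 257812
a_8 = 1289062
a_9 = 6445312
a_10 = 32226562


a_10 = 32226562


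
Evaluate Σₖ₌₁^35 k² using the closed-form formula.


n = 35
n(n+1)(2n+1)/6 = 35×36×71/6
= 89460/6 = 14910

Σk² = 14910


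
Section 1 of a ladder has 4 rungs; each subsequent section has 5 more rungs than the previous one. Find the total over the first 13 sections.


aₙ = 4 + (13-1)×5 = 64
Sₙ = n(a₁+aₙ)/2 = 13×(4+64)/2
= 13×68/2 = 442

S_13 = 442


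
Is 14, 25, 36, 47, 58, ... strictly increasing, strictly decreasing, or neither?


Differences: 11, 11, 11, 11
All differences > 0 → strictly INCREASING

Monotonically increasing


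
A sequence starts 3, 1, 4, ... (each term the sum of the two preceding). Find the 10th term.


Computing iteratively: 3, 1, 4, 5, 9, 14, 23, 37, 60, 97
a_10 = 97

a_10 = 97


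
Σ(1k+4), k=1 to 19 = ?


Σ(1k+4) = 1·Σk + 4·n
= 1·190 + 4·19
= 190 + 76 = 266

Σ = 266


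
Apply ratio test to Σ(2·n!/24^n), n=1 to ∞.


aₙ = 2·n!/24^n
a_{n+1}/aₙ = (n+1)!/24^(n+1) × 24^n/n!  (constant 2 cancels)
= (n+1)/24
L = lim(n→∞) (n+1)/24 = ∞
L > 1 → series DIVERGES

Diverges (ratio test: L = ∞ > 1)


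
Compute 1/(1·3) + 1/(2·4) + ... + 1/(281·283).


1/(k(k+2)) = (1/2)·(1/k - 1/(k+2)) (partial fractions)
Telescoping: Σ = (1/2)·(1 + 1/2 - 1/282 - 1/283) = 29786/39903

Sum = 29786/39903


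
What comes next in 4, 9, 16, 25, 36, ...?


Pattern: perfect squares: n²
Terms: 4, 9, 16, 25, 36
Next term = 49

Next term = 49


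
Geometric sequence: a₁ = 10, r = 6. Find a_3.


aₙ = a₁·r^(n-1)
= 10×6^2
= 10×36
= 360

a_3 = 360


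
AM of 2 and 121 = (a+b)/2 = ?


AM = (2 + 121)/2 = 123/2 = 61.5

AM = 61.5


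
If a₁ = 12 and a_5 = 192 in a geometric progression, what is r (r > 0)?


r^(n-1) = aₙ/a₁
r^4 = 192/12 = 16
r = 16^(1/4)
= ±2; taking r > 0 gives r = 2

r = 2


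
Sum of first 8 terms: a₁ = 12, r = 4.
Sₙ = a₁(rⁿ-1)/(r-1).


Sₙ = 12×(4^8 - 1)/(4 - 1)
= 12×(65536 - 1)/3
= 12×65535/3
= 262140

S_8 = 262140


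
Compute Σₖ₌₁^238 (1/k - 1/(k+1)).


Telescoping: adjacent terms cancel.
= 1/1 - 1/239
= 1 - 1/239 = 238/239

Sum = 238/239


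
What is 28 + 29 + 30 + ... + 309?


Σₖ₌28^309 k = Σₖ₌₁^309 k − Σₖ₌₁^27 k
= 309·310/2 − 27·28/2
= 47895 − 378 = 47517

Σk = 47517


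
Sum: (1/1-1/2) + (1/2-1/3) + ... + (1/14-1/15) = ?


Telescoping: adjacent terms cancel.
= 1/1 - 1/15
= 1 - 1/15 = 14/15

Sum = 14/15


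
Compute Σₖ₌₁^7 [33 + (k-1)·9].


aₙ = 33 + (7-1)×9 = 87
Sₙ = n(a₁+aₙ)/2 = 7×(33+87)/2
= 7×120/2 = 420

S_7 = 420


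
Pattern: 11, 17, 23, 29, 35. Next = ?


Pattern: arithmetic (d=6)
Terms: 11, 17, 23, 29, 35
Next term = 41

Next term = 41


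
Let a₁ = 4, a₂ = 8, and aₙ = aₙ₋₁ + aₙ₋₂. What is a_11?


Computing iteratively: 4, 8, 12, 20, 32, 52, 84, 136, 220, 356, 576
a_11 = 576

a_11 = 576


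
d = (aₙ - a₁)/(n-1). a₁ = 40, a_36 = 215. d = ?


d = (aₙ - a₁)/(n-1)
= (215 - 40)/(36-1)
= 175/35 = 5

d = 5


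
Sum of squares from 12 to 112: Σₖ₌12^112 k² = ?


Σₖ₌12^112 k² = Σₖ₌₁^112 k² − Σₖ₌₁^11 k²
= 112·113·225/6 − 11·12·23/6
= 474600 − 506 = 474094

Σk² = 474094


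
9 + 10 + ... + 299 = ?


Σₖ₌9^299 k = Σₖ₌₁^299 k − Σₖ₌₁^8 k
= 299·300/2 − 8·9/2
= 44850 − 36 = 44814

Σk = 44814


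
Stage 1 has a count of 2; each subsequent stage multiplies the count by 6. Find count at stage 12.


aₙ = a₁·r^(n-1)
= 2×6^11
= 2×362797056
= 725594112

a_12 = 725594112


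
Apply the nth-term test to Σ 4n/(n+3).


lim(n→∞) 4n/(n+3) = 4/1 = 4  (divide numerator and denominator by n)
lim aₙ = 4 ≠ 0 → series DIVERGES

Diverges (lim aₙ = 4 ≠ 0)


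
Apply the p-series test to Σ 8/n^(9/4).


p-series test: Σ c/n^p converges if p > 1, diverges if p ≤ 1 (constant c > 0 doesn't affect convergence).
p = 9/4
9/4 > 1 → CONVERGES

Converges (p = 9/4 > 1)


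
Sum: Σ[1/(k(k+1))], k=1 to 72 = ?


1/(k(k+1)) = 1/k - 1/(k+1) (partial fractions)
Telescoping: Σ = 1 - 1/73 = 72/73

Sum = 72/73


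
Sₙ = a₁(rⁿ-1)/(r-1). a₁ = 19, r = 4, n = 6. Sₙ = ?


Sₙ = 19×(4^6 - 1)/(4 - 1)
= 19×(4096 - 1)/3
= 19×4095/3
= 25935

S_6 = 25935


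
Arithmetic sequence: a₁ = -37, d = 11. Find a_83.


aₙ = a₁ + (n-1)d
= -37 + (83-1)×11
= -37 + 902
= 865

a_83 = 865


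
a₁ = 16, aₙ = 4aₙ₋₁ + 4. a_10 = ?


Computing step by step:
a_1 = 16
a_2 = 68
a_3 = 276
a_4 = 1108
a_5 = 4436
a_6 = 17748
a_7 = 70996
a_8 = 283988
a_9 = 1135956
a_10 = 4543828


a_10 = 4543828


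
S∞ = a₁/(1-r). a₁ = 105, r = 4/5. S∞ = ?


S∞ = a₁/(1-r) = 105/(1 - 4/5)
= 105/(1/5)
= 525

S∞ = 525


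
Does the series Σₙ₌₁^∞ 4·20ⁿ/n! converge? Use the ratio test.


aₙ = 4·20^n/n!
a_{n+1}/aₙ = 20^(n+1)/(n+1)! × n!/20^n  (constant 4 cancels)
= 20/(n+1)
L = lim(n→∞) 20/(n+1) = 0
L < 1 → series CONVERGES

Converges (ratio test: L = 0 < 1)


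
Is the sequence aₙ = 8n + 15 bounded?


aₙ = 8n + 15 → as n→∞, aₙ→∞
No finite upper bound exists
The sequence is UNBOUNDED

Unbounded (aₙ → ∞ as n → ∞)


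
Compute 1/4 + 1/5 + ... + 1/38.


Σₖ₌4^38 1/k = 1/4 + 1/5 + 1/6 + ... + 1/38
= 1163092393297033/485721041551200
≈ 2.3946

Sum = 1163092393297033/485721041551200 ≈ 2.3946


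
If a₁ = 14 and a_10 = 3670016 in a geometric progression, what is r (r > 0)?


r^(n-1) = aₙ/a₁
r^9 = 3670016/14 = 262144
r = 262144^(1/9)
= 4

r = 4


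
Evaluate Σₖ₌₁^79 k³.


n(n+1)/2 = 79×80/2 = 3160
Σk³ = 3160² = 9985600

Σk³ = 9985600


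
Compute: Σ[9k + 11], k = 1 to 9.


Σ(9k+11) = 9·Σk + 11·n
= 9·45 + 11·9
= 405 + 99 = 504

Σ = 504


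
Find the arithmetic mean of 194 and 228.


AM = (194 + 228)/2 = 422/2 = 211

AM = 211


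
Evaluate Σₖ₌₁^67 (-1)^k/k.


S = -1 + 1/2 - 1/3 + 1/4 - 1/5 + 1/6 - 1/7 + 1/8 ± ...
= -0.7006
(Full series converges to -ln(2) ≈ -0.6931)

S_67 = -0.7006


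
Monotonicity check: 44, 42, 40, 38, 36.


Differences: -2, -2, -2, -2
All differences < 0 → strictly DECREASING

Monotonically decreasing


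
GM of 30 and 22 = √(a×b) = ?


GM = √(30×22) = √660 = 25.6905

GM = 25.6905


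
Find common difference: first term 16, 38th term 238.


d = (aₙ - a₁)/(n-1)
= (238 - 16)/(38-1)
= 222/37 = 6

d = 6


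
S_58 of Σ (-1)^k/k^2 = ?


S = -1 + 1/4 - 1/9 + 1/16 - 1/25 + 1/36 - 1/49 + 1/64 ± ...
= -0.8223
(Full series converges to -π²/12 ≈ -0.8225)

S_58 = -0.8223


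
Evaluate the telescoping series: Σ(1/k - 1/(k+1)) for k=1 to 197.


Telescoping: adjacent terms cancel.
= 1/1 - 1/198
= 1 - 1/198 = 197/198

Sum = 197/198


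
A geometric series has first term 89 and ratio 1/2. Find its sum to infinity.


S∞ = a₁/(1-r) = 89/(1 - 1/2)
= 89/(1/2)
= 178

S∞ = 178


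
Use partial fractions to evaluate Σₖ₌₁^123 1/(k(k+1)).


1/(k(k+1)) = 1/k - 1/(k+1) (partial fractions)
Telescoping: Σ = 1 - 1/124 = 123/124

Sum = 123/124


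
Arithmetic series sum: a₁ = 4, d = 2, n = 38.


aₙ = 4 + (38-1)×2 = 78
Sₙ = n(a₁+aₙ)/2 = 38×(4+78)/2
= 38×82/2 = 1558

S_38 = 1558


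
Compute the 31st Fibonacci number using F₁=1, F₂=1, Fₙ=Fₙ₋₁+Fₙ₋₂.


Fibonacci sequence: 1, 1, 2, 3, 5, 8, 13, 21, 34, 55, 89, ...
F(31) = 1346269

F(31) = 1346269


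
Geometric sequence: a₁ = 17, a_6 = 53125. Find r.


r^(n-1) = aₙ/a₁
r^5 = 53125/17 = 3125
r = 3125^(1/5)
= 5

r = 5


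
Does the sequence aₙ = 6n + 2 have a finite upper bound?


aₙ = 6n + 2 → as n→∞, aₙ→∞
No finite upper bound exists
The sequence is UNBOUNDED

Unbounded (aₙ → ∞ as n → ∞)


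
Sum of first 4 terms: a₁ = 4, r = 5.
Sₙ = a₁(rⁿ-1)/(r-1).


Sₙ = 4×(5^4 - 1)/(5 - 1)
= 4×(625 - 1)/4
= 4×624/4
= 624

S_4 = 624


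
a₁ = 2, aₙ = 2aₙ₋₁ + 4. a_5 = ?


Computing step by step:
a_1 = 2
a_2 = 8
a_3 = 20
a_4 = 44
a_5 = 92


a_5 = 92


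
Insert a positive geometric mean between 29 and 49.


GM = √(29×49) = √1421 = 37.6962

GM = 37.6962


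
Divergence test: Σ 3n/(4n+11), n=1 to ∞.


lim(n→∞) 3n/(4n+11) = 3/4 = 3/4  (divide numerator and denominator by n)
lim aₙ = 3/4 ≠ 0 → series DIVERGES

Diverges (lim aₙ = 3/4 ≠ 0)


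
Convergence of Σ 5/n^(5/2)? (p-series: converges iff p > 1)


p-series test: Σ c/n^p converges if p > 1, diverges if p ≤ 1 (constant c > 0 doesn't affect convergence).
p = 5/2
5/2 > 1 → CONVERGES

Converges (p = 5/2 > 1)


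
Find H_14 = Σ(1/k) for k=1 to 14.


H_14 = 1/1 + 1/2 + 1/3 + ... + 1/14
= 1171733/360360
≈ 3.2516

H_14 = 1171733/360360 ≈ 3.2516


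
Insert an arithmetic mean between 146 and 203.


AM = (146 + 203)/2 = 349/2 = 174.5

AM = 174.5


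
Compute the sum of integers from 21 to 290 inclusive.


Σₖ₌21^290 k = Σₖ₌₁^290 k − Σₖ₌₁^20 k
= 290·291/2 − 20·21/2
= 42195 − 210 = 41985

Σk = 41985


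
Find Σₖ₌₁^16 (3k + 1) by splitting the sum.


Σ(3k+1) = 3·Σk + 1·n
= 3·136 + 1·16
= 408 + 16 = 424

Σ = 424


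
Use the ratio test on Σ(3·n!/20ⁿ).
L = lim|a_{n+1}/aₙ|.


aₙ = 3·n!/20^n
a_{n+1}/aₙ = (n+1)!/20^(n+1) × 20^n/n!  (constant 3 cancels)
= (n+1)/20
L = lim(n→∞) (n+1)/20 = ∞
L > 1 → series DIVERGES

Diverges (ratio test: L = ∞ > 1)


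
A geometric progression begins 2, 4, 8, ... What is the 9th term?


aₙ = a₁·r^(n-1)
= 2×2^8
= 2×256
= 512

a_9 = 512


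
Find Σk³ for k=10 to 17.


Σₖ₌10^17 k³ = [17·18/2]² − [9·10/2]²
= 23409 − 2025 = 21384

Σk³ = 21384


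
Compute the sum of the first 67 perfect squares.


n = 67
n(n+1)(2n+1)/6 = 67×68×135/6
= 615060/6 = 102510

Σk² = 102510


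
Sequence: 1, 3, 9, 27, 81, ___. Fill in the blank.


Pattern: geometric (r=3)
Terms: 1, 3, 9, 27, 81
Next term = 243

Next term = 243


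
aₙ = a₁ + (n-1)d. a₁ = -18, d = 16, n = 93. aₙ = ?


aₙ = a₁ + (n-1)d
= -18 + (93-1)×16
= -18 + 1472
= 1454

a_93 = 1454


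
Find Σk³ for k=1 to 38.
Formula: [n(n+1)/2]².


n(n+1)/2 = 38×39/2 = 741
Σk³ = 741² = 549081

Σk³ = 549081


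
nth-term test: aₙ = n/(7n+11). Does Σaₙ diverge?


lim(n→∞) n/(7n+11) = 1/7 = 1/7  (divide numerator and denominator by n)
lim aₙ = 1/7 ≠ 0 → series DIVERGES

Diverges (lim aₙ = 1/7 ≠ 0)


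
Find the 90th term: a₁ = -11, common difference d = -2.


aₙ = a₁ + (n-1)d
= -11 + (90-1)×-2
= -11 - 178
= -189

a_90 = -189


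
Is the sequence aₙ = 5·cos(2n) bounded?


For all n, -1 ≤ cos(2n) ≤ 1, so -5 ≤ 5·cos(2n) ≤ 5
Lower bound: -5, Upper bound: 5
The sequence IS bounded

Bounded (-5 ≤ aₙ ≤ 5)


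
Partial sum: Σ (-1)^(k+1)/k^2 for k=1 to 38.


S = 1 - 1/4 + 1/9 - 1/16 + 1/25 - 1/36 + 1/49 - 1/64 ± ...
= 0.8221
(Full series converges to +π²/12 ≈ +0.8225)

S_38 = 0.8221


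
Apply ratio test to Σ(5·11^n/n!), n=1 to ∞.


aₙ = 5·11^n/n!
a_{n+1}/aₙ = 11^(n+1)/(n+1)! × n!/11^n  (constant 5 cancels)
= 11/(n+1)
L = lim(n→∞) 11/(n+1) = 0
L < 1 → series CONVERGES

Converges (ratio test: L = 0 < 1)


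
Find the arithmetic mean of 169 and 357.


AM = (169 + 357)/2 = 526/2 = 263

AM = 263


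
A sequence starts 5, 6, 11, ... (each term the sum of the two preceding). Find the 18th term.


Computing iteratively: 5, 6, 11, 17, 28, 45, 73, 118, 191, 309, 500, 809, ...
a_18 = 14517

a_18 = 14517


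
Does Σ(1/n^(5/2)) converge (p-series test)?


p-series test: Σ c/n^p converges if p > 1, diverges if p ≤ 1 (constant c > 0 doesn't affect convergence).
p = 5/2
5/2 > 1 → CONVERGES

Converges (p = 5/2 > 1)


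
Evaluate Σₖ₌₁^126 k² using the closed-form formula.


n = 126
n(n+1)(2n+1)/6 = 126×127×253/6
= 4048506/6 = 674751

Σk² = 674751


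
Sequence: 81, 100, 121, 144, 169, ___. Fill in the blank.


Pattern: perfect squares: n²
Terms: 81, 100, 121, 144, 169
Next term = 196

Next term = 196


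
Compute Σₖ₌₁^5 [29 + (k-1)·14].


aₙ = 29 + (5-1)×14 = 85
Sₙ = n(a₁+aₙ)/2 = 5×(29+85)/2
= 5×114/2 = 285

S_5 = 285


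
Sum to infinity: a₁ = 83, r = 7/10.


S∞ = a₁/(1-r) = 83/(1 - 7/10)
= 83/(3/10)
= 830/3

S∞ = 830/3


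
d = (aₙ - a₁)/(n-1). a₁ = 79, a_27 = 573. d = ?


d = (aₙ - a₁)/(n-1)
= (573 - 79)/(27-1)
= 494/26 = 19

d = 19


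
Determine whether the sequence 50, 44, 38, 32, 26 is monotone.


Differences: -6, -6, -6, -6
All differences < 0 → strictly DECREASING

Monotonically decreasing


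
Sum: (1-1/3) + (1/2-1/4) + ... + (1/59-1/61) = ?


Telescoping with gap 2: two head and two tail terms survive.
= (1 + 1/2) - (1/60 + 1/61)
= 3/2 - 1/60 - 1/61 = 5369/3660

Sum = 5369/3660


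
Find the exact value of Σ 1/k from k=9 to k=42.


Σₖ₌9^42 1/k = 1/9 + 1/10 + 1/11 + ... + 1/42
= 32040254434491593/19914562703599200
≈ 1.6089

Sum = 32040254434491593/19914562703599200 ≈ 1.6089


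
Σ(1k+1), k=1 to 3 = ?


Σ(1k+1) = 1·Σk + 1·n
= 1·6 + 1·3
= 6 + 3 = 9

Σ = 9


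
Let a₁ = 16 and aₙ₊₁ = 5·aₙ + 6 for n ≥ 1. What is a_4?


Computing step by step:
a_1 = 16
a_2 = 86
a_3 = 436
a_4 = 2186


a_4 = 2186


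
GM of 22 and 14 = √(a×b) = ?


GM = √(22×14) = √308 = 17.5499

GM = 17.5499


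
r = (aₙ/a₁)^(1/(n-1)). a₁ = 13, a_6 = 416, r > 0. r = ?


r^(n-1) = aₙ/a₁
r^5 = 416/13 = 32
r = 32^(1/5)
= 2

r = 2


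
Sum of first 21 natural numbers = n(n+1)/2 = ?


n(n+1)/2 = 21×22/2 = 462/2 = 231

Σk = 231


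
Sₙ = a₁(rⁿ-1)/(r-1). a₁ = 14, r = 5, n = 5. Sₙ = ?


Sₙ = 14×(5^5 - 1)/(5 - 1)
= 14×(3125 - 1)/4
= 14×3124/4
= 10934

S_5 = 10934


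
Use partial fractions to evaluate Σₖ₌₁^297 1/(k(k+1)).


1/(k(k+1)) = 1/k - 1/(k+1) (partial fractions)
Telescoping: Σ = 1 - 1/298 = 297/298

Sum = 297/298


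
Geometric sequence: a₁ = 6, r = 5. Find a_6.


aₙ = a₁·r^(n-1)
= 6×5^5
= 6×3125
= 18750

a_6 = 18750


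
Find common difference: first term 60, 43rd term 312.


d = (aₙ - a₁)/(n-1)
= (312 - 60)/(43-1)
= 252/42 = 6

d = 6


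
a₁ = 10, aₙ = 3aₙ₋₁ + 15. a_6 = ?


Computing step by step:
a_1 = 10
a_2 = 45
a_3 = 150
a_4 = 465
a_5 = 1410
a_6 = 4245


a_6 = 4245


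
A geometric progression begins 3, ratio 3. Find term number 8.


aₙ = a₁·r^(n-1)
= 3×3^7
= 3×2187
= 6561

a_8 = 6561


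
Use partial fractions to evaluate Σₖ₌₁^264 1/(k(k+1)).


1/(k(k+1)) = 1/k - 1/(k+1) (partial fractions)
Telescoping: Σ = 1 - 1/265 = 264/265

Sum = 264/265


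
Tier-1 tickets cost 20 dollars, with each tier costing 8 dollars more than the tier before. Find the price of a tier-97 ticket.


aₙ = a₁ + (n-1)d
= 20 + (97-1)×8
= 20 + 768
= 788

a_97 = 788


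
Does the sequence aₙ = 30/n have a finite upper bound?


a₁ = 30, a₂ = 30/2, a₃ = 30/3, ...
0 < aₙ ≤ 30 for all n ≥ 1
Lower bound: 0, Upper bound: 30
The sequence IS bounded

Bounded (0 < aₙ ≤ 30)


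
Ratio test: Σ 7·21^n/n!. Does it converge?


aₙ = 7·21^n/n!
a_{n+1}/aₙ = 21^(n+1)/(n+1)! × n!/21^n  (constant 7 cancels)
= 21/(n+1)
L = lim(n→∞) 21/(n+1) = 0
L < 1 → series CONVERGES

Converges (ratio test: L = 0 < 1)


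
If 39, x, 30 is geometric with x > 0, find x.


GM = √(39×30) = √1170 = 34.2053

GM = 34.2053


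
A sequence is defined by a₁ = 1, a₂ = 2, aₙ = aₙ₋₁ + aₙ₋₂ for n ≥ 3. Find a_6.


Computing iteratively: 1, 2, 3, 5, 8, 13
a_6 = 13

a_6 = 13


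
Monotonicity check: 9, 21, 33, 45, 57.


Differences: 12, 12, 12, 12
All differences > 0 → strictly INCREASING

Monotonically increasing


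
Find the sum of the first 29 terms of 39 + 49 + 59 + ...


aₙ = 39 + (29-1)×10 = 319
Sₙ = n(a₁+aₙ)/2 = 29×(39+319)/2
= 29×358/2 = 5191

S_29 = 5191


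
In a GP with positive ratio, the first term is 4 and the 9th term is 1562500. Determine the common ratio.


r^(n-1) = aₙ/a₁
r^8 = 1562500/4 = 390625
r = 390625^(1/8)
= ±5; taking r > 0 gives r = 5

r = 5


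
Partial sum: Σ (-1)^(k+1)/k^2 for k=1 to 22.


S = 1 - 1/4 + 1/9 - 1/16 + 1/25 - 1/36 + 1/49 - 1/64 ± ...
= 0.8215
(Full series converges to +π²/12 ≈ +0.8225)

S_22 = 0.8215


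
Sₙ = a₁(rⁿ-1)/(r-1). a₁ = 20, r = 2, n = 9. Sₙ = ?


Sₙ = 20×(2^9 - 1)/(2 - 1)
= 20×(512 - 1)/1
= 20×511/1
= 10220

S_9 = 10220


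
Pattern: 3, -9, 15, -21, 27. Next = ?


Pattern: alternating sign, magnitude arithmetic (d=6)
Terms: 3, -9, 15, -21, 27
Next term = -33

Next term = -33


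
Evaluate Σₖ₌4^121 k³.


Σₖ₌4^121 k³ = [121·122/2]² − [3·4/2]²
= 54479161 − 36 = 54479125

Σk³ = 54479125


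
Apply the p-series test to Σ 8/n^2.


p-series test: Σ c/n^p converges if p > 1, diverges if p ≤ 1 (constant c > 0 doesn't affect convergence).
p = 2
2 > 1 → CONVERGES

Converges (p = 2 > 1)


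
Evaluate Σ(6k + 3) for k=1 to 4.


Σ(6k+3) = 6·Σk + 3·n
= 6·10 + 3·4
= 60 + 12 = 72

Σ = 72


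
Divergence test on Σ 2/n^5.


lim(n→∞) 2/n^5 = 0
lim aₙ = 0 → nth-term test is INCONCLUSIVE
(Need other tests; this is actually a convergent p-series with p=5 > 1)

Inconclusive (lim aₙ = 0; need another test)


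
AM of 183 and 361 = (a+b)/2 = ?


AM = (183 + 361)/2 = 544/2 = 272

AM = 272


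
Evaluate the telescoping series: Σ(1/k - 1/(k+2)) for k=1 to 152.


Telescoping with gap 2: two head and two tail terms survive.
= (1 + 1/2) - (1/153 + 1/154)
= 3/2 - 1/153 - 1/154 = 17518/11781

Sum = 17518/11781


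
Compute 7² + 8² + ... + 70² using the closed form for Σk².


Σₖ₌7^70 k² = Σₖ₌₁^70 k² − Σₖ₌₁^6 k²
= 70·71·141/6 − 6·7·13/6
= 116795 − 91 = 116704

Σk² = 116704


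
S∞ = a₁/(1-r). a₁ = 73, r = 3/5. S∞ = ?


S∞ = a₁/(1-r) = 73/(1 - 3/5)
= 73/(2/5)
= 365/2

S∞ = 365/2


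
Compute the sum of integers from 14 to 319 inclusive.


Σₖ₌14^319 k = Σₖ₌₁^319 k − Σₖ₌₁^13 k
= 319·320/2 − 13·14/2
= 51040 − 91 = 50949

Σk = 50949


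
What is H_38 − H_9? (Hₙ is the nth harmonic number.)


Σₖ₌10^38 1/k = 1/10 + 1/11 + 1/12 + ... + 1/38
= 97070223234499/69388720221600
≈ 1.3989

Sum = 97070223234499/69388720221600 ≈ 1.3989


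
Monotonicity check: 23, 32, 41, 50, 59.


Differences: 9, 9, 9, 9
All differences > 0 → strictly INCREASING

Monotonically increasing


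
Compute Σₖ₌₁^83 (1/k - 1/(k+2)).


Telescoping with gap 2: two head and two tail terms survive.
= (1 + 1/2) - (1/84 + 1/85)
= 3/2 - 1/84 - 1/85 = 10541/7140

Sum = 10541/7140


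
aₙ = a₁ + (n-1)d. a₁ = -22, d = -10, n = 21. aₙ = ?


aₙ = a₁ + (n-1)d
= -22 + (21-1)×-10
= -22 - 200
= -222

a_21 = -222


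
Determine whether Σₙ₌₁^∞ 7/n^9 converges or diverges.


p-series test: Σ c/n^p converges if p > 1, diverges if p ≤ 1 (constant c > 0 doesn't affect convergence).
p = 9
9 > 1 → CONVERGES

Converges (p = 9 > 1)


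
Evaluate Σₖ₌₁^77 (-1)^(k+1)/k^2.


S = 1 - 1/4 + 1/9 - 1/16 + 1/25 - 1/36 + 1/49 - 1/64 ± ...
= 0.8226
(Full series converges to +π²/12 ≈ +0.8225)

S_77 = 0.8226


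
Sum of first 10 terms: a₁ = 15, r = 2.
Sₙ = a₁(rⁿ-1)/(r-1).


Sₙ = 15×(2^10 - 1)/(2 - 1)
= 15×(1024 - 1)/1
= 15×1023/1
= 15345

S_10 = 15345


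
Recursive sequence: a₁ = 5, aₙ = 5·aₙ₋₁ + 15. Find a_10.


Computing step by step:
a_1 = 5
a_2 = 40
a_3 = 215
a_4 = 1090
a_5 = 5465
a_6 = 27340
a_7 = 136715
a_8 = 683590
a_9 = 3417965
a_10 = 17089840


a_10 = 17089840


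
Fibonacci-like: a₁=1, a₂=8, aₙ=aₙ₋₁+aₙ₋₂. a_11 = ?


Computing iteratively: 1, 8, 9, 17, 26, 43, 69, 112, 181, 293, 474
a_11 = 474

a_11 = 474


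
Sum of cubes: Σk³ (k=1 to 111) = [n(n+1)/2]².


n(n+1)/2 = 111×112/2 = 6216
Σk³ = 6216² = 38638656

Σk³ = 38638656


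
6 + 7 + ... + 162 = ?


Σₖ₌6^162 k = Σₖ₌₁^162 k − Σₖ₌₁^5 k
= 162·163/2 − 5·6/2
= 13203 − 15 = 13188

Σk = 13188


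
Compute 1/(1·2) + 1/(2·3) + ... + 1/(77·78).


1/(k(k+1)) = 1/k - 1/(k+1) (partial fractions)
Telescoping: Σ = 1 - 1/78 = 77/78

Sum = 77/78


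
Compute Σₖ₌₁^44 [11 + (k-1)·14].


aₙ = 11 + (44-1)×14 = 613
Sₙ = n(a₁+aₙ)/2 = 44×(11+613)/2
= 44×624/2 = 13728

S_44 = 13728


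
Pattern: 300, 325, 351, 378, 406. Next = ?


Pattern: triangular numbers: n(n+1)/2
Terms: 300, 325, 351, 378, 406
Next term = 435

Next term = 435


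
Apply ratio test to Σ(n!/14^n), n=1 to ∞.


aₙ = n!/14^n
a_{n+1}/aₙ = (n+1)!/14^(n+1) × 14^n/n!
= (n+1)/14
L = lim(n→∞) (n+1)/14 = ∞
L > 1 → series DIVERGES

Diverges (ratio test: L = ∞ > 1)


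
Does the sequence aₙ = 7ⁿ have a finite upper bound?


aₙ = 7ⁿ → as n→∞, aₙ→∞ (since base 7 > 1)
No finite upper bound exists
The sequence is UNBOUNDED

Unbounded (aₙ → ∞ as n → ∞)


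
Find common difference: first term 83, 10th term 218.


d = (aₙ - a₁)/(n-1)
= (218 - 83)/(10-1)
= 135/9 = 15

d = 15


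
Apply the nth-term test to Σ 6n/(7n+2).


lim(n→∞) 6n/(7n+2) = 6/7 = 6/7  (divide numerator and denominator by n)
lim aₙ = 6/7 ≠ 0 → series DIVERGES

Diverges (lim aₙ = 6/7 ≠ 0)


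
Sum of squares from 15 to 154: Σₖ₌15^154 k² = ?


Σₖ₌15^154 k² = Σₖ₌₁^154 k² − Σₖ₌₁^14 k²
= 154·155·309/6 − 14·15·29/6
= 1229305 − 1015 = 1228290

Σk² = 1228290


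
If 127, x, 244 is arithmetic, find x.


AM = (127 + 244)/2 = 371/2 = 185.5

AM = 185.5


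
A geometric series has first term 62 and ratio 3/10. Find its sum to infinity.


S∞ = a₁/(1-r) = 62/(1 - 3/10)
= 62/(7/10)
= 620/7

S∞ = 620/7


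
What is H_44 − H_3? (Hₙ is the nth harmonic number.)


Σₖ₌4^44 1/k = 1/4 + 1/5 + 1/6 + ... + 1/44
= 3417147441241012987/1345655451257488800
≈ 2.5394

Sum = 3417147441241012987/1345655451257488800 ≈ 2.5394


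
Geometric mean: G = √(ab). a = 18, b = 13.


GM = √(18×13) = √234 = 15.2971

GM = 15.2971


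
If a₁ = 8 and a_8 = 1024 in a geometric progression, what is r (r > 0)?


r^(n-1) = aₙ/a₁
r^7 = 1024/8 = 128
r = 128^(1/7)
= 2

r = 2


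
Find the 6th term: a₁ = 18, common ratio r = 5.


aₙ = a₁·r^(n-1)
= 18×5^5
= 18×3125
= 56250

a_6 = 56250


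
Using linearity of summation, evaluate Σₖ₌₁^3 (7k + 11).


Σ(7k+11) = 7·Σk + 11·n
= 7·6 + 11·3
= 42 + 33 = 75

Σ = 75


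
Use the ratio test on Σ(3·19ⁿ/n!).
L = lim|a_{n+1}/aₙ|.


aₙ = 3·19^n/n!
a_{n+1}/aₙ = 19^(n+1)/(n+1)! × n!/19^n  (constant 3 cancels)
= 19/(n+1)
L = lim(n→∞) 19/(n+1) = 0
L < 1 → series CONVERGES

Converges (ratio test: L = 0 < 1)


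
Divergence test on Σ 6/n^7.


lim(n→∞) 6/n^7 = 0
lim aₙ = 0 → nth-term test is INCONCLUSIVE
(Need other tests; this is actually a convergent p-series with p=7 > 1)

Inconclusive (lim aₙ = 0; need another test)


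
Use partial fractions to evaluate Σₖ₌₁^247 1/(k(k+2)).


1/(k(k+2)) = (1/2)·(1/k - 1/(k+2)) (partial fractions)
Telescoping: Σ = (1/2)·(1 + 1/2 - 1/248 - 1/249) = 92131/123504

Sum = 92131/123504


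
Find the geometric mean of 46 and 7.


GM = √(46×7) = √322 = 17.9444

GM = 17.9444


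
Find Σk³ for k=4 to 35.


Σₖ₌4^35 k³ = [35·36/2]² − [3·4/2]²
= 396900 − 36 = 396864

Σk³ = 396864


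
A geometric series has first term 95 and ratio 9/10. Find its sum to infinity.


S∞ = a₁/(1-r) = 95/(1 - 9/10)
= 95/(1/10)
= 950

S∞ = 950


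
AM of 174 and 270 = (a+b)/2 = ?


AM = (174 + 270)/2 = 444/2 = 222

AM = 222


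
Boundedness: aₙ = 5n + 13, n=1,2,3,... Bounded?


aₙ = 5n + 13 → as n→∞, aₙ→∞
No finite upper bound exists
The sequence is UNBOUNDED

Unbounded (aₙ → ∞ as n → ∞)


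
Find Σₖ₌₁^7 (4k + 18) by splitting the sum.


Σ(4k+18) = 4·Σk + 18·n
= 4·28 + 18·7
= 112 + 126 = 238

Σ = 238


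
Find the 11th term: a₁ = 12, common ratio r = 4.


aₙ = a₁·r^(n-1)
= 12×4^10
= 12×1048576
= 12582912

a_11 = 12582912


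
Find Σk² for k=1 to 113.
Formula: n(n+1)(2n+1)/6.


n = 113
n(n+1)(2n+1)/6 = 113×114×227/6
= 2924214/6 = 487369

Σk² = 487369


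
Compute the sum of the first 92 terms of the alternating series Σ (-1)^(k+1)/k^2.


S = 1 - 1/4 + 1/9 - 1/16 + 1/25 - 1/36 + 1/49 - 1/64 ± ...
= 0.8224
(Full series converges to +π²/12 ≈ +0.8225)

S_92 = 0.8224


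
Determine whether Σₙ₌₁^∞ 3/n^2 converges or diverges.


p-series test: Σ c/n^p converges if p > 1, diverges if p ≤ 1 (constant c > 0 doesn't affect convergence).
p = 2
2 > 1 → CONVERGES

Converges (p = 2 > 1)


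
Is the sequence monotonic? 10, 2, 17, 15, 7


Differences: -8, 15, -2, -8
Difference at position 2 is +15 (> 0) but position 1 is -8 (< 0) — sequence both rises and falls
→ NOT monotonic

Not monotonic


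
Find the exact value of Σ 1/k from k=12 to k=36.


Σₖ₌12^36 1/k = 1/12 + 1/13 + 1/14 + ... + 1/36
= 23820023125517/20629078984800
≈ 1.1547

Sum = 23820023125517/20629078984800 ≈ 1.1547


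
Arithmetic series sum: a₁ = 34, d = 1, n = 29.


aₙ = 34 + (29-1)×1 = 62
Sₙ = n(a₁+aₙ)/2 = 29×(34+62)/2
= 29×96/2 = 1392

S_29 = 1392


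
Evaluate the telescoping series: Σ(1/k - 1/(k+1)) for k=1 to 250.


Telescoping: adjacent terms cancel.
= 1/1 - 1/251
= 1 - 1/251 = 250/251

Sum = 250/251


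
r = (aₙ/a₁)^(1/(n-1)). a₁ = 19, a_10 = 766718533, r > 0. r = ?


r^(n-1) = aₙ/a₁
r^9 = 766718533/19 = 40353607
r = 40353607^(1/9)
= 7

r = 7


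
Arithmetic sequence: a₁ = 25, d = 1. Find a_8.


aₙ = a₁ + (n-1)d
= 25 + (8-1)×1
= 25 + 7
= 32

a_8 = 32


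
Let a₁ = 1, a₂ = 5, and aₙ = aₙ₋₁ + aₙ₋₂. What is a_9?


Computing iteratively: 1, 5, 6, 11, 17, 28, 45, 73, 118
a_9 = 118

a_9 = 118


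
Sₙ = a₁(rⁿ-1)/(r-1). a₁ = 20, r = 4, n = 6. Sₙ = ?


Sₙ = 20×(4^6 - 1)/(4 - 1)
= 20×(4096 - 1)/3
= 20×4095/3
= 27300

S_6 = 27300


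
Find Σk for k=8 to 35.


Σₖ₌8^35 k = Σₖ₌₁^35 k − Σₖ₌₁^7 k
= 35·36/2 − 7·8/2
= 630 − 28 = 602

Σk = 602


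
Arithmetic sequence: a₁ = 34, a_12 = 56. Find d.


d = (aₙ - a₁)/(n-1)
= (56 - 34)/(12-1)
= 22/11 = 2

d = 2


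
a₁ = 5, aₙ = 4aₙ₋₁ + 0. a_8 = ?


Computing step by step:
a_1 = 5
a_2 = 20
a_3 = 80
a_4 = 320
a_5 = 1280
a_6 = 5120
a_7 = 20480
a_8 = 81920


a_8 = 81920


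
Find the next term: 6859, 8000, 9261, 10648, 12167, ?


Pattern: perfect cubes: n³
Terms: 6859, 8000, 9261, 10648, 12167
Next term = 13824

Next term = 13824


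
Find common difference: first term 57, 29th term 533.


d = (aₙ - a₁)/(n-1)
= (533 - 57)/(29-1)
= 476/28 = 17

d = 17


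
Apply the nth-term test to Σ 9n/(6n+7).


lim(n→∞) 9n/(6n+7) = 9/6 = 3/2  (divide numerator and denominator by n)
lim aₙ = 3/2 ≠ 0 → series DIVERGES

Diverges (lim aₙ = 3/2 ≠ 0)


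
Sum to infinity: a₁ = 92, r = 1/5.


S∞ = a₁/(1-r) = 92/(1 - 1/5)
= 92/(4/5)
= 115

S∞ = 115


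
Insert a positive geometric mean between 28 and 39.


GM = √(28×39) = √1092 = 33.0454

GM = 33.0454


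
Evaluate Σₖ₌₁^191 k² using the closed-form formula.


n = 191
n(n+1)(2n+1)/6 = 191×192×383/6
= 14045376/6 = 2340896

Σk² = 2340896


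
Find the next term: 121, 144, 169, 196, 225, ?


Pattern: perfect squares: n²
Terms: 121, 144, 169, 196, 225
Next term = 256

Next term = 256


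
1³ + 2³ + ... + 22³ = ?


n(n+1)/2 = 22×23/2 = 253
Σk³ = 253² = 64009

Σk³ = 64009


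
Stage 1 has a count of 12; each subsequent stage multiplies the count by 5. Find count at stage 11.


aₙ = a₁·r^(n-1)
= 12×5^10
= 12×9765625
= 117187500

a_11 = 117187500


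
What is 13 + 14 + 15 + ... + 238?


Σₖ₌13^238 k = Σₖ₌₁^238 k − Σₖ₌₁^12 k
= 238·239/2 − 12·13/2
= 28441 − 78 = 28363

Σk = 28363


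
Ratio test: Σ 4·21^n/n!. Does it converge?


aₙ = 4·21^n/n!
a_{n+1}/aₙ = 21^(n+1)/(n+1)! × n!/21^n  (constant 4 cancels)
= 21/(n+1)
L = lim(n→∞) 21/(n+1) = 0
L < 1 → series CONVERGES

Converges (ratio test: L = 0 < 1)


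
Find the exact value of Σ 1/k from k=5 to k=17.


Σₖ₌5^17 1/k = 1/5 + 1/6 + 1/7 + ... + 1/17
= 16616723/12252240
≈ 1.3562

Sum = 16616723/12252240 ≈ 1.3562


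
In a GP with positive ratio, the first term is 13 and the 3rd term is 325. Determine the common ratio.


r^(n-1) = aₙ/a₁
r^2 = 325/13 = 25
r = 25^(1/2)
= ±5; taking r > 0 gives r = 5

r = 5


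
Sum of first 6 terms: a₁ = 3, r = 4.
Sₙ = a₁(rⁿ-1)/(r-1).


Sₙ = 3×(4^6 - 1)/(4 - 1)
= 3×(4096 - 1)/3
= 3×4095/3
= 4095

S_6 = 4095


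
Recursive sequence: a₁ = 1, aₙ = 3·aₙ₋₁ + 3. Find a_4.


Computing step by step:
a_1 = 1
a_2 = 6
a_3 = 21
a_4 = 66


a_4 = 66


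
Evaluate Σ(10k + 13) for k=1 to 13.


Σ(10k+13) = 10·Σk + 13·n
= 10·91 + 13·13
= 910 + 169 = 1079

Σ = 1079


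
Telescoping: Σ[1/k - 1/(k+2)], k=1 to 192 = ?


Telescoping with gap 2: two head and two tail terms survive.
= (1 + 1/2) - (1/193 + 1/194)
= 3/2 - 1/193 - 1/194 = 27888/18721

Sum = 27888/18721


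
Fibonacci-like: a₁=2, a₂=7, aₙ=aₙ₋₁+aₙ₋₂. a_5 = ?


Computing iteratively: 2, 7, 9, 16, 25
a_5 = 25

a_5 = 25


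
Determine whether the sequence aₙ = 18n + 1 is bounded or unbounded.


aₙ = 18n + 1 → as n→∞, aₙ→∞
No finite upper bound exists
The sequence is UNBOUNDED

Unbounded (aₙ → ∞ as n → ∞)


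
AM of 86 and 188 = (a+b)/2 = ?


AM = (86 + 188)/2 = 274/2 = 137

AM = 137


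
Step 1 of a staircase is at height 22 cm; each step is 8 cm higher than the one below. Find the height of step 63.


aₙ = a₁ + (n-1)d
= 22 + (63-1)×8
= 22 + 496
= 518

a_63 = 518


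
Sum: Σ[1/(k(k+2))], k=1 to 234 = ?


1/(k(k+2)) = (1/2)·(1/k - 1/(k+2)) (partial fractions)
Telescoping: Σ = (1/2)·(1 + 1/2 - 1/235 - 1/236) = 82719/110920

Sum = 82719/110920


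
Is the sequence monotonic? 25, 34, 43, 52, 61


Differences: 9, 9, 9, 9
All differences > 0 → strictly INCREASING

Monotonically increasing


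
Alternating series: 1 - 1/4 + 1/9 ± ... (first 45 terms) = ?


S = 1 - 1/4 + 1/9 - 1/16 + 1/25 - 1/36 + 1/49 - 1/64 ± ...
= 0.8227
(Full series converges to +π²/12 ≈ +0.8225)

S_45 = 0.8227


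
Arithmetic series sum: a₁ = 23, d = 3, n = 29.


aₙ = 23 + (29-1)×3 = 107
Sₙ = n(a₁+aₙ)/2 = 29×(23+107)/2
= 29×130/2 = 1885

S_29 = 1885


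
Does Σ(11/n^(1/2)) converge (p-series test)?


p-series test: Σ c/n^p converges if p > 1, diverges if p ≤ 1 (constant c > 0 doesn't affect convergence).
p = 1/2
1/2 ≤ 1 → DIVERGES

Diverges (p = 1/2 ≤ 1)


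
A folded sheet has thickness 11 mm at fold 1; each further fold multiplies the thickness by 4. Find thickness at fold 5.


aₙ = a₁·r^(n-1)
= 11×4^4
= 11×256
= 2816

a_5 = 2816


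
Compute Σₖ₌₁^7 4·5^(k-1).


Sₙ = 4×(5^7 - 1)/(5 - 1)
= 4×(78125 - 1)/4
= 4×78124/4
= 78124

S_7 = 78124


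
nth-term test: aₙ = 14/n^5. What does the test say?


lim(n→∞) 14/n^5 = 0
lim aₙ = 0 → nth-term test is INCONCLUSIVE
(Need other tests; this is actually a convergent p-series with p=5 > 1)

Inconclusive (lim aₙ = 0; need another test)


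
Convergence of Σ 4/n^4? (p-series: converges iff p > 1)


p-series test: Σ c/n^p converges if p > 1, diverges if p ≤ 1 (constant c > 0 doesn't affect convergence).
p = 4
4 > 1 → CONVERGES

Converges (p = 4 > 1)


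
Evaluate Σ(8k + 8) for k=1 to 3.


Σ(8k+8) = 8·Σk + 8·n
= 8·6 + 8·3
= 48 + 24 = 72

Σ = 72


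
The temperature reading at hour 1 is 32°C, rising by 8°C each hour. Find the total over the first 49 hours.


aₙ = 32 + (49-1)×8 = 416
Sₙ = n(a₁+aₙ)/2 = 49×(32+416)/2
= 49×448/2 = 10976

S_49 = 10976


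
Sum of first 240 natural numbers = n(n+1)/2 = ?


n(n+1)/2 = 240×241/2 = 57840/2 = 28920

Σk = 28920


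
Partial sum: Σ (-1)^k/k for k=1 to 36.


S = -1 + 1/2 - 1/3 + 1/4 - 1/5 + 1/6 - 1/7 + 1/8 ± ...
= -0.6795
(Full series converges to -ln(2) ≈ -0.6931)

S_36 = -0.6795


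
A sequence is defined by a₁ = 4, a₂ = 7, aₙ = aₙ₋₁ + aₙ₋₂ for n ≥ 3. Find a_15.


Computing iteratively: 4, 7, 11, 18, 29, 47, 76, 123, 199, 322, 521, 843, ...
a_15 = 3571

a_15 = 3571


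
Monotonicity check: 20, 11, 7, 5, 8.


Differences: -9, -4, -2, 3
Difference at position 4 is +3 (> 0) but position 1 is -9 (< 0) — sequence both rises and falls
→ NOT monotonic

Not monotonic


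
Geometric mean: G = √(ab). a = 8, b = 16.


GM = √(8×16) = √128 = 11.3137

GM = 11.3137


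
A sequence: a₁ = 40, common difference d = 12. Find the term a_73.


aₙ = a₁ + (n-1)d
= 40 + (73-1)×12
= 40 + 864
= 904

a_73 = 904


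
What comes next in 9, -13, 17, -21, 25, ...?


Pattern: alternating sign, magnitude arithmetic (d=4)
Terms: 9, -13, 17, -21, 25
Next term = -29

Next term = -29


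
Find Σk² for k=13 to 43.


Σₖ₌13^43 k² = Σₖ₌₁^43 k² − Σₖ₌₁^12 k²
= 43·44·87/6 − 12·13·25/6
= 27434 − 650 = 26784

Σk² = 26784


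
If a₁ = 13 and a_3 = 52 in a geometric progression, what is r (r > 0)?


r^(n-1) = aₙ/a₁
r^2 = 52/13 = 4
r = 4^(1/2)
= ±2; taking r > 0 gives r = 2

r = 2


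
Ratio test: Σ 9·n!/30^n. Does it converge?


aₙ = 9·n!/30^n
a_{n+1}/aₙ = (n+1)!/30^(n+1) × 30^n/n!  (constant 9 cancels)
= (n+1)/30
L = lim(n→∞) (n+1)/30 = ∞
L > 1 → series DIVERGES

Diverges (ratio test: L = ∞ > 1)


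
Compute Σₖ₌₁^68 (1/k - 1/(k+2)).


Telescoping with gap 2: two head and two tail terms survive.
= (1 + 1/2) - (1/69 + 1/70)
= 3/2 - 1/69 - 1/70 = 3553/2415

Sum = 3553/2415


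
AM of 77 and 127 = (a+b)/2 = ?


AM = (77 + 127)/2 = 204/2 = 102

AM = 102


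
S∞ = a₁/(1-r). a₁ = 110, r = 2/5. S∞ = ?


S∞ = a₁/(1-r) = 110/(1 - 2/5)
= 110/(3/5)
= 550/3

S∞ = 550/3


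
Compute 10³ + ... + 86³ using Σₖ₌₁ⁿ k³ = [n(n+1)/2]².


Σₖ₌10^86 k³ = [86·87/2]² − [9·10/2]²
= 13995081 − 2025 = 13993056

Σk³ = 13993056


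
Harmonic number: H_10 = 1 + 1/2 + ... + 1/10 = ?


H_10 = 1/1 + 1/2 + 1/3 + 1/4 + 1/5 + 1/6 + 1/7 + 1/8 + 1/9 + 1/10
= 7381/2520
≈ 2.929

H_10 = 7381/2520 ≈ 2.929


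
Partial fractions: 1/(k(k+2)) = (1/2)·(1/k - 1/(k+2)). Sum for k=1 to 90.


1/(k(k+2)) = (1/2)·(1/k - 1/(k+2)) (partial fractions)
Telescoping: Σ = (1/2)·(1 + 1/2 - 1/91 - 1/92) = 12375/16744

Sum = 12375/16744


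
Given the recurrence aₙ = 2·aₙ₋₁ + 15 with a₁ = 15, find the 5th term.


Computing step by step:
a_1 = 15
a_2 = 45
a_3 = 105
a_4 = 225
a_5 = 465


a_5 = 465


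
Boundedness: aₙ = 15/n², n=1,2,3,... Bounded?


a₁ = 15, a₂ = 15/4, a₃ = 15/9, ...
0 < aₙ ≤ 15 for all n ≥ 1
The sequence IS bounded

Bounded (0 < aₙ ≤ 15)


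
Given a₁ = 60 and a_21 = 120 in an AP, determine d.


d = (aₙ - a₁)/(n-1)
= (120 - 60)/(21-1)
= 60/20 = 3

d = 3


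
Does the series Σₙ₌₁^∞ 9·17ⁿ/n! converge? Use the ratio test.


aₙ = 9·17^n/n!
a_{n+1}/aₙ = 17^(n+1)/(n+1)! × n!/17^n  (constant 9 cancels)
= 17/(n+1)
L = lim(n→∞) 17/(n+1) = 0
L < 1 → series CONVERGES

Converges (ratio test: L = 0 < 1)


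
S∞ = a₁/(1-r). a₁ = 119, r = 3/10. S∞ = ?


S∞ = a₁/(1-r) = 119/(1 - 3/10)
= 119/(7/10)
= 170

S∞ = 170


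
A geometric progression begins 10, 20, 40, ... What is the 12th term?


aₙ = a₁·r^(n-1)
= 10×2^11
= 10×2048
= 20480

a_12 = 20480


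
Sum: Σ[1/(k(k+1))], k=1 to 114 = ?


1/(k(k+1)) = 1/k - 1/(k+1) (partial fractions)
Telescoping: Σ = 1 - 1/115 = 114/115

Sum = 114/115


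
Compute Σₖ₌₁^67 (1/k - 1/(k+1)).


Telescoping: adjacent terms cancel.
= 1/1 - 1/68
= 1 - 1/68 = 67/68

Sum = 67/68


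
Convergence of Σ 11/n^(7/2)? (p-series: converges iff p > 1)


p-series test: Σ c/n^p converges if p > 1, diverges if p ≤ 1 (constant c > 0 doesn't affect convergence).
p = 7/2
7/2 > 1 → CONVERGES

Converges (p = 7/2 > 1)


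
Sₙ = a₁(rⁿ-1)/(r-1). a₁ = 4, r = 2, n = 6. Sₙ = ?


Sₙ = 4×(2^6 - 1)/(2 - 1)
= 4×(64 - 1)/1
= 4×63/1
= 252

S_6 = 252


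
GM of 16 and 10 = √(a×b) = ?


GM = √(16×10) = √160 = 12.6491

GM = 12.6491


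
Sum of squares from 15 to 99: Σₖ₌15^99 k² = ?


Σₖ₌15^99 k² = Σₖ₌₁^99 k² − Σₖ₌₁^14 k²
= 99·100·199/6 − 14·15·29/6
= 328350 − 1015 = 327335

Σk² = 327335


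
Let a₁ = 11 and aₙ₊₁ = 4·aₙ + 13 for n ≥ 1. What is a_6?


Computing step by step:
a_1 = 11
a_2 = 57
a_3 = 241
a_4 = 977
a_5 = 3921
a_6 = 15697


a_6 = 15697
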